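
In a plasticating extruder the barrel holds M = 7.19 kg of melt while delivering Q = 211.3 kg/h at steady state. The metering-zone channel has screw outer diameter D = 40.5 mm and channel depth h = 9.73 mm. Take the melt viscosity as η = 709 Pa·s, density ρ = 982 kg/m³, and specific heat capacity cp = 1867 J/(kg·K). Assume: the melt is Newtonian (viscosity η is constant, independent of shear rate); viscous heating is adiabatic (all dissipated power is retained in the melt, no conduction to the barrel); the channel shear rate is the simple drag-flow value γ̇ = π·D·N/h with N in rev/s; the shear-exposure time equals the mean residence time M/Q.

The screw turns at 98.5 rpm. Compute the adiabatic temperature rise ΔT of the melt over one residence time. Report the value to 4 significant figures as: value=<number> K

Throughput in SI: Q_s = 211.3 kg/h ÷ 3600 s/h = 0.0586944 kg/s
t_res = M / Q_s = 7.19 ÷ 0.0586944 = 122.499 s
D = 40.5 mm = 0.0405 m;  h = 9.73 mm = 0.00973 m;  N = 98.5 rpm / 60 = 1.64167 rev/s
Shear rate: γ̇ = πDN/h = π·0.0405·1.64167/0.00973 = 21.4673 s⁻¹
ΔT = η·γ̇²·t_res/(ρ·cp) = [709 × 21.4673² × 122.499] / [982 × 1867] = 21.8311 K

value=21.83 K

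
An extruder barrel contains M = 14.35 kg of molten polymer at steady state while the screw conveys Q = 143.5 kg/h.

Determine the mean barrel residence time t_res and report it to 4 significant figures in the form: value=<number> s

value=360.0 s

Convert throughput: Q = 143.5 kg/h = 143.5/3600 = 0.0398611 kg/s
t_res = M / Q_s = 14.35 / 0.0398611 = 360 s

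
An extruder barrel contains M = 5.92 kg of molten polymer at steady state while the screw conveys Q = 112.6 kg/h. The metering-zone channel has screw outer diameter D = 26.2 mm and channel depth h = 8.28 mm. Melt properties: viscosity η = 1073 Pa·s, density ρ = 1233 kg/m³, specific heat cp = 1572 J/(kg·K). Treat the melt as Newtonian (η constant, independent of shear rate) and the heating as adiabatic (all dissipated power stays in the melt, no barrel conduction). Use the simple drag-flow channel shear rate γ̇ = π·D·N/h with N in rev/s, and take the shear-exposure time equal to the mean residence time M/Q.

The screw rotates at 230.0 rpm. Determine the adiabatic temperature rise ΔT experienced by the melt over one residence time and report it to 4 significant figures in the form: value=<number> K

value=152.1 K

Throughput in SI: Q_s = 112.6 kg/h ÷ 3600 s/h = 0.0312778 kg/s
t_res = M / Q_s = 5.92 / 0.0312778 = 189.272 s
Convert to SI: D = 0.0262 m, h = 0.00828 m, N = 230.0/60 = 3.83333 rev/s
γ̇ = π D N / h = (π)(0.0262)(3.83333) / 0.00828 = 38.1064 s⁻¹
Adiabatic rise: ΔT = η γ̇² t_res / (ρ cp) = 1073·(38.1064)²·189.272 / (1233·1572) = 152.147 K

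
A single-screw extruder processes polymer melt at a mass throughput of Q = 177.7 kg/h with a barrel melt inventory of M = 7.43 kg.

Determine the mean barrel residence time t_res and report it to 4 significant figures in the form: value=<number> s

Convert throughput: Q = 177.7 kg/h = 177.7/3600 = 0.0493611 kg/s
t_res = M / Q_s = 7.43 ÷ 0.0493611 = 150.523 s

value=150.5 s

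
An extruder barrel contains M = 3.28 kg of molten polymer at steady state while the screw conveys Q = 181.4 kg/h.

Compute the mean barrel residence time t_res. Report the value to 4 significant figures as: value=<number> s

value=65.09 s

Throughput in SI: Q_s = 181.4 kg/h ÷ 3600 s/h = 0.0503889 kg/s
Mean residence time: t_res = M/Q_s = 3.28 kg / 0.0503889 kg/s = 65.0937 s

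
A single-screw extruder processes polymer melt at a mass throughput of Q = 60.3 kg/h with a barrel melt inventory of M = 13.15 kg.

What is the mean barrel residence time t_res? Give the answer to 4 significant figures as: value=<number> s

value=785.1 s

Convert throughput: Q = 60.3 kg/h = 60.3/3600 = 0.01675 kg/s
Mean residence time: t_res = M/Q_s = 13.15 kg / 0.01675 kg/s = 785.075 s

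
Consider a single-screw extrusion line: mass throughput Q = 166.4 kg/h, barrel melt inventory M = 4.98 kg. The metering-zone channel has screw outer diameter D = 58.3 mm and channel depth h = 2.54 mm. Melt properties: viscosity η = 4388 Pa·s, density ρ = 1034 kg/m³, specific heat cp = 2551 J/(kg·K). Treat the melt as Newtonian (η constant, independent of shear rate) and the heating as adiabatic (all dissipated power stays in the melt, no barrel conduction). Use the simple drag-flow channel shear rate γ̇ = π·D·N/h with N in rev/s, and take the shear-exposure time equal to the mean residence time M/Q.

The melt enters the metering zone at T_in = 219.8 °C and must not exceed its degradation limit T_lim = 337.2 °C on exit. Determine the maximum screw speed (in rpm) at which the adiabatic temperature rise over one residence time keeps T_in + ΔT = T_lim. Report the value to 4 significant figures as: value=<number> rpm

value=21.30 rpm

Convert throughput: Q = 166.4 kg/h = 166.4/3600 = 0.0462222 kg/s
t_res = M / Q_s = 4.98 ÷ 0.0462222 = 107.74 s
Geometry in SI: D = 58.3 mm → 0.0583 m, h = 2.54 mm → 0.00254 m
ΔT_a = T_lim − T_in = 337.2 °C − 219.8 °C = 117.4 K
γ̇_max² = ΔT_a·ρ·cp / (η·t_res) = [117.4 × 1034 × 2551] / [4388 × 107.74] = 655.019 s⁻²
Take the square root: γ̇_max = √(655.019) = 25.5933 s⁻¹
Solve γ̇ = πDN/h for N: N_max = γ̇_max·h/(π·D) = 25.5933 × 0.00254 / (π × 0.0583) = 0.35493 rev/s = 21.2958 rpm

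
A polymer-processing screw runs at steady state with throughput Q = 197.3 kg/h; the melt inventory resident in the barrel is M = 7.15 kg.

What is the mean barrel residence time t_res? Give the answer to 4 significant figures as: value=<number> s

Q_s = Q / 3600 = 197.3 / 3600 = 0.0548056 kg/s
t_res = M / Q_s = 7.15 ÷ 0.0548056 = 130.461 s

value=130.5 s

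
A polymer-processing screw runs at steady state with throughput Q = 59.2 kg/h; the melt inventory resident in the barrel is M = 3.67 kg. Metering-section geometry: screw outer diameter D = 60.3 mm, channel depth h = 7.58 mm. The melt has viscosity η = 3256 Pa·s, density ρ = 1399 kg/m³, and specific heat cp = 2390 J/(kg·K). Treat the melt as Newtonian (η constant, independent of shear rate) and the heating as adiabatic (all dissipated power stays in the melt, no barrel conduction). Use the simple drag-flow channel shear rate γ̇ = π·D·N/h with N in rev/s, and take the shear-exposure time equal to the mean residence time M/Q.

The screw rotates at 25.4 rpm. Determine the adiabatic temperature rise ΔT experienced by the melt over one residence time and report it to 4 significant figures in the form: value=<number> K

value=24.33 K

Convert throughput: Q = 59.2 kg/h = 59.2/3600 = 0.0164444 kg/s
t_res = M / Q_s = 3.67 / 0.0164444 = 223.176 s
D = 60.3 mm = 0.0603 m;  h = 7.58 mm = 0.00758 m;  N = 25.4 rpm / 60 = 0.423333 rev/s
γ̇ = π D N / h = (π)(0.0603)(0.423333) / 0.00758 = 10.5799 s⁻¹
Adiabatic rise: ΔT = η γ̇² t_res / (ρ cp) = 3256·(10.5799)²·223.176 / (1399·2390) = 24.3263 K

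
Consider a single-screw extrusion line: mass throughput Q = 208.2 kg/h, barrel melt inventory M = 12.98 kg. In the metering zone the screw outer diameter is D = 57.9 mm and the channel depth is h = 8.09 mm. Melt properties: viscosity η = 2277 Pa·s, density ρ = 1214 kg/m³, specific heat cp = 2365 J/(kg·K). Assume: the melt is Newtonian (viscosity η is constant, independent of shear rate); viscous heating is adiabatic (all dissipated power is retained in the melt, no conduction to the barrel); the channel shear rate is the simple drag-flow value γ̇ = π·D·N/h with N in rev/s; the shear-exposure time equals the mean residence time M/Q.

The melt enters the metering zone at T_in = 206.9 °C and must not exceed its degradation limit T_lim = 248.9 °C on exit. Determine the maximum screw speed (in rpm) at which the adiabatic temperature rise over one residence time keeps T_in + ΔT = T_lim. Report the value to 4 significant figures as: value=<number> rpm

value=40.99 rpm

Throughput in SI: Q_s = 208.2 kg/h ÷ 3600 s/h = 0.0578333 kg/s
t_res = M / Q_s = 12.98 / 0.0578333 = 224.438 s
Convert to metres: D = 0.0579 m, h = 0.00809 m
ΔT_a = T_lim − T_in = 248.9 − 206.9 = 42 K
Invert ΔT = ηγ̇²t_res/(ρcp) for γ̇: γ̇_max² = ΔT_a ρ cp / (η t_res) = 42·1214·2365 / (2277·224.438) = 235.961 s⁻²
Take the square root: γ̇_max = √(235.961) = 15.361 s⁻¹
Solve γ̇ = πDN/h for N: N_max = γ̇_max·h/(π·D) = 15.361 × 0.00809 / (π × 0.0579) = 0.683187 rev/s = 40.9912 rpm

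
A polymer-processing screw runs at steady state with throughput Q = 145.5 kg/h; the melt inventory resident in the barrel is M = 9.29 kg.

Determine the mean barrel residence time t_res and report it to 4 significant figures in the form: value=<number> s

value=229.9 s

Convert throughput: Q = 145.5 kg/h = 145.5/3600 = 0.0404167 kg/s
t_res = M / Q_s = 9.29 ÷ 0.0404167 = 229.856 s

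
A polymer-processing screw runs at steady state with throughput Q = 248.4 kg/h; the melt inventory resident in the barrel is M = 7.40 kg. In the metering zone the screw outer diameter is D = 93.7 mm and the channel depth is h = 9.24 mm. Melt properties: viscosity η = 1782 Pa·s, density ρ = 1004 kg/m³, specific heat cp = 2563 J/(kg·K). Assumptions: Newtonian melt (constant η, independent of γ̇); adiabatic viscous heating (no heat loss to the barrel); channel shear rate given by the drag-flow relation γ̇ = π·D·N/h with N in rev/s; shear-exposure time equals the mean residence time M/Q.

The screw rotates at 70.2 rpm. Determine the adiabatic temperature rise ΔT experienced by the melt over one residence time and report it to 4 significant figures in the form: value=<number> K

value=103.2 K

Q_s = Q / 3600 = 248.4 / 3600 = 0.069 kg/s
t_res = M / Q_s = 7.40 ÷ 0.069 = 107.246 s
Convert to SI: D = 0.0937 m, h = 0.00924 m, N = 70.2/60 = 1.17 rev/s
γ̇ = π·D·N / h = π · 0.0937 · 1.17 / 0.00924 = 37.2738 s⁻¹
ΔT = η·γ̇²·t_res / (ρ·cp) = 1782 · (37.2738)² · 107.246 / (1004 · 2563) = 103.185 K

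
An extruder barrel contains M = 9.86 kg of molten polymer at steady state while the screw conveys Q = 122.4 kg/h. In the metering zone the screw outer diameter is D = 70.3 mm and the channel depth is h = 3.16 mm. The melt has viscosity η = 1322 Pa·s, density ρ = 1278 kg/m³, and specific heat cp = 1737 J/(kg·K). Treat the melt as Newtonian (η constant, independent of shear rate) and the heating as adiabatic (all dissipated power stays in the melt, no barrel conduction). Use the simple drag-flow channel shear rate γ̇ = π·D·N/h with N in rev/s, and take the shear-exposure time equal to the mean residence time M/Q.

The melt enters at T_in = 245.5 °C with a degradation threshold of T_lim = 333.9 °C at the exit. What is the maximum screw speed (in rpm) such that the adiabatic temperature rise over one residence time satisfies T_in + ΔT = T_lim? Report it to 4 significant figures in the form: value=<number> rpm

Q_s = Q / 3600 = 122.4 / 3600 = 0.034 kg/s
t_res = M / Q_s = 9.86 / 0.034 = 290 s
Convert to metres: D = 0.0703 m, h = 0.00316 m
Allowable rise: ΔT_a = T_lim − T_in = 333.9 − 245.5 = 88.4 K
γ̇_max² = ΔT_a·ρ·cp/(η·t_res) = 88.4·1278·1737/(1322·290) = 511.863 s⁻²
γ̇_max = sqrt(511.863) = 22.6244 s⁻¹
N_max = γ̇_max·h / (π·D) = 22.6244 · 0.00316 / (π · 0.0703) = 0.323712 rev/s = 19.4227 rpm

value=19.42 rpm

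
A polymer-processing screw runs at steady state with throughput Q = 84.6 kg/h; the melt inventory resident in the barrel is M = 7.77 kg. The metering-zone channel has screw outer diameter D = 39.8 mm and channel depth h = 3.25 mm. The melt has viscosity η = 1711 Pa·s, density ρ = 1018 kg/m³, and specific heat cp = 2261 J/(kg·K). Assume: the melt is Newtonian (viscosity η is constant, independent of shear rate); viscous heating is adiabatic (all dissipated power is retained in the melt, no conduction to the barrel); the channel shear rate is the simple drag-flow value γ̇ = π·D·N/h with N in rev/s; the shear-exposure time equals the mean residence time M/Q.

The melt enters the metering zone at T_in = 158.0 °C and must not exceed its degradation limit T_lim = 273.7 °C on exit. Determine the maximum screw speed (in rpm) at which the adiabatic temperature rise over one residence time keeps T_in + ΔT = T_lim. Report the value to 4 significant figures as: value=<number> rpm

value=33.84 rpm

Throughput in SI: Q_s = 84.6 kg/h ÷ 3600 s/h = 0.0235 kg/s
t_res = M / Q_s = 7.77 / 0.0235 = 330.638 s
Convert to metres: D = 0.0398 m, h = 0.00325 m
ΔT_a = T_lim − T_in = 273.7 − 158.0 = 115.7 K
Invert ΔT = ηγ̇²t_res/(ρcp) for γ̇: γ̇_max² = ΔT_a ρ cp / (η t_res) = 115.7·1018·2261 / (1711·330.638) = 470.737 s⁻²
γ̇_max = sqrt(470.737) = 21.6965 s⁻¹
N_max = γ̇_max h / (πD) = 21.6965·0.00325/(π·0.0398) = 0.563949 rev/s → ×60 = 33.8369 rpm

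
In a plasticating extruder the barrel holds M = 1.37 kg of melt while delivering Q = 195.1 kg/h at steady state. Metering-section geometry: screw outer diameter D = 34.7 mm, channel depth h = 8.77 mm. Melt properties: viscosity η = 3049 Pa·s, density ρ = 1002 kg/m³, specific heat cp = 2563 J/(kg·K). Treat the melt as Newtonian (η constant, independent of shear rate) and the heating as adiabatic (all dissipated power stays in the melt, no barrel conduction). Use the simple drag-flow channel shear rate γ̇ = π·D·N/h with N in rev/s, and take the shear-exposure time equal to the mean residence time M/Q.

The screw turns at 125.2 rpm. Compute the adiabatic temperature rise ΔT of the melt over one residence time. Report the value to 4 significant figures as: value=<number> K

value=20.19 K

Q_s = Q / 3600 = 195.1 / 3600 = 0.0541944 kg/s
t_res = M / Q_s = 1.37 ÷ 0.0541944 = 25.2793 s
Geometry in metres: D = 34.7 mm → 0.0347 m, h = 8.77 mm → 0.00877 m; screw speed N = 125.2 rpm = 2.08667 rev/s
γ̇ = π·D·N / h = π · 0.0347 · 2.08667 / 0.00877 = 25.9378 s⁻¹
ΔT = η·γ̇²·t_res/(ρ·cp) = [3049 × 25.9378² × 25.2793] / [1002 × 2563] = 20.1917 K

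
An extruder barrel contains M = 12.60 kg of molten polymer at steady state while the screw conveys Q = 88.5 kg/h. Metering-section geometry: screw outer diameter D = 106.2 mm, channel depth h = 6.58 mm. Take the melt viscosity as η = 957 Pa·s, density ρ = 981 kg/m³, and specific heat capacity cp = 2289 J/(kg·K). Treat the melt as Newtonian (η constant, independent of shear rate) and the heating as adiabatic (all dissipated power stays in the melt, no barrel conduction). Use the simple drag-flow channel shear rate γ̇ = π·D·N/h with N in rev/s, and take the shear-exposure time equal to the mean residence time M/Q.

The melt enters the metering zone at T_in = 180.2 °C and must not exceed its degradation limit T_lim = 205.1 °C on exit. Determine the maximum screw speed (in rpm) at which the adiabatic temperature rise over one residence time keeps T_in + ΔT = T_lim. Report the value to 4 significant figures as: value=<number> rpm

value=12.63 rpm

Convert throughput: Q = 88.5 kg/h = 88.5/3600 = 0.0245833 kg/s
t_res = M / Q_s = 12.60 / 0.0245833 = 512.542 s
D = 106.2 mm = 0.1062 m;  h = 6.58 mm = 0.00658 m
ΔT_a = T_lim − T_in = 205.1 − 180.2 = 24.9 K
γ̇_max² = ΔT_a·ρ·cp / (η·t_res) = [24.9 × 981 × 2289] / [957 × 512.542] = 113.991 s⁻²
Take the square root: γ̇_max = √(113.991) = 10.6767 s⁻¹
Solve γ̇ = πDN/h for N: N_max = γ̇_max·h/(π·D) = 10.6767 × 0.00658 / (π × 0.1062) = 0.210566 rev/s = 12.6339 rpm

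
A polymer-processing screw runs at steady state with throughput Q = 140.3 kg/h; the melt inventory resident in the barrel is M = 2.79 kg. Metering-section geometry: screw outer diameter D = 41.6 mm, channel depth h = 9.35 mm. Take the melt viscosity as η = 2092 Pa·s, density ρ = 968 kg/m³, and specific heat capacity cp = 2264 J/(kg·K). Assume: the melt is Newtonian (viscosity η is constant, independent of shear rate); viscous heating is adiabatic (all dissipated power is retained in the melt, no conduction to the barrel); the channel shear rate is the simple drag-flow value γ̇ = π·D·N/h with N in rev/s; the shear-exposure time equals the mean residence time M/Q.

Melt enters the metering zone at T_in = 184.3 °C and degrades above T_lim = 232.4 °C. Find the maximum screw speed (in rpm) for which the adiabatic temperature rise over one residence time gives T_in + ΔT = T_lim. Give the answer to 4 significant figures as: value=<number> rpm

value=113.9 rpm

Q_s = Q / 3600 = 140.3 / 3600 = 0.0389722 kg/s
t_res = M / Q_s = 2.79 ÷ 0.0389722 = 71.5895 s
D = 41.6 mm = 0.0416 m;  h = 9.35 mm = 0.00935 m
ΔT_a = T_lim − T_in = 232.4 − 184.3 = 48.1 K
γ̇_max² = ΔT_a·ρ·cp / (η·t_res) = [48.1 × 968 × 2264] / [2092 × 71.5895] = 703.86 s⁻²
γ̇_max = √703.86 = 26.5304 s⁻¹
N_max = γ̇_max·h / (π·D) = 26.5304 · 0.00935 / (π · 0.0416) = 1.89807 rev/s = 113.884 rpm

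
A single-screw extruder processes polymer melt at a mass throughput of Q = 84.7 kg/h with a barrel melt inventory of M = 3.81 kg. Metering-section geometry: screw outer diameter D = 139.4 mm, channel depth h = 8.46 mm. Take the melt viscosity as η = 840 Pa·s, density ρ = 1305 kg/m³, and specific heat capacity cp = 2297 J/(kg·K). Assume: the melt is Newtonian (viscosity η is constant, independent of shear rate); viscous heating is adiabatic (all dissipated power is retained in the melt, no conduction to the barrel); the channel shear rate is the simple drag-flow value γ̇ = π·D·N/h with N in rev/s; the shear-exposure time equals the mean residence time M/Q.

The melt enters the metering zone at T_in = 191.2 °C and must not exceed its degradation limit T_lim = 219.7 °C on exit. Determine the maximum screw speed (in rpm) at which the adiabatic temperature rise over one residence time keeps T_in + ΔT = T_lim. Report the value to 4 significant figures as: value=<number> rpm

value=29.05 rpm

Throughput in SI: Q_s = 84.7 kg/h ÷ 3600 s/h = 0.0235278 kg/s
t_res = M / Q_s = 3.81 ÷ 0.0235278 = 161.936 s
Convert to metres: D = 0.1394 m, h = 0.00846 m
ΔT_a = T_lim − T_in = 219.7 − 191.2 = 28.5 K
γ̇_max² = ΔT_a·ρ·cp / (η·t_res) = [28.5 × 1305 × 2297] / [840 × 161.936] = 628.048 s⁻²
γ̇_max = sqrt(628.048) = 25.0609 s⁻¹
N_max = γ̇_max h / (πD) = 25.0609·0.00846/(π·0.1394) = 0.484121 rev/s → ×60 = 29.0473 rpm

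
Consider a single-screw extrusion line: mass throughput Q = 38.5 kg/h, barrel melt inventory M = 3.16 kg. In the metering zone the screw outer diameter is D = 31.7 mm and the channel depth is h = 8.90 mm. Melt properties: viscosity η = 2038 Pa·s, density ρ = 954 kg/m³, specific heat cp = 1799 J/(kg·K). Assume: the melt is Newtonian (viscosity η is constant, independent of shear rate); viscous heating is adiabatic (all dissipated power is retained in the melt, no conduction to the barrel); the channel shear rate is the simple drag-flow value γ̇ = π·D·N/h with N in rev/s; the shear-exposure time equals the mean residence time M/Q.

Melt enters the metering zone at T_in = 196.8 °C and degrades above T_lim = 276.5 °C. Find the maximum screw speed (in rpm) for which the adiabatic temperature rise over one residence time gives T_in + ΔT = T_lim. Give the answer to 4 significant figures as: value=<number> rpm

Q_s = Q / 3600 = 38.5 / 3600 = 0.0106944 kg/s
t_res = M / Q_s = 3.16 / 0.0106944 = 295.481 s
Geometry in SI: D = 31.7 mm → 0.0317 m, h = 8.90 mm → 0.0089 m
ΔT_a = T_lim − T_in = 276.5 − 196.8 = 79.7 K
γ̇_max² = ΔT_a·ρ·cp/(η·t_res) = 79.7·954·1799/(2038·295.481) = 227.146 s⁻²
Take the square root: γ̇_max = √(227.146) = 15.0714 s⁻¹
Solve γ̇ = πDN/h for N: N_max = γ̇_max·h/(π·D) = 15.0714 × 0.0089 / (π × 0.0317) = 1.34689 rev/s = 80.8136 rpm

value=80.81 rpm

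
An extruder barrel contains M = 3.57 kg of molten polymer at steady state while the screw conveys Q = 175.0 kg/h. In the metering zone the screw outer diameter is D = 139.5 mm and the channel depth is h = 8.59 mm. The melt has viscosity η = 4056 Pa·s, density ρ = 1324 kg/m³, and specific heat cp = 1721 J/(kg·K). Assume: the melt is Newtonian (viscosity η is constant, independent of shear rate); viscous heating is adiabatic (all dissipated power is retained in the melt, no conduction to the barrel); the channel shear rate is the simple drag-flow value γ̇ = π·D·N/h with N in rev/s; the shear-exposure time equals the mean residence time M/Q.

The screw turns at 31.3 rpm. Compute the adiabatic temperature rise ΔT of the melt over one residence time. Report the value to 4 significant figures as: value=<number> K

Convert throughput: Q = 175.0 kg/h = 175.0/3600 = 0.0486111 kg/s
t_res = M / Q_s = 3.57 ÷ 0.0486111 = 73.44 s
Convert to SI: D = 0.1395 m, h = 0.00859 m, N = 31.3/60 = 0.521667 rev/s
γ̇ = π D N / h = (π)(0.1395)(0.521667) / 0.00859 = 26.6148 s⁻¹
Adiabatic rise: ΔT = η γ̇² t_res / (ρ cp) = 4056·(26.6148)²·73.44 / (1324·1721) = 92.5997 K

value=92.60 K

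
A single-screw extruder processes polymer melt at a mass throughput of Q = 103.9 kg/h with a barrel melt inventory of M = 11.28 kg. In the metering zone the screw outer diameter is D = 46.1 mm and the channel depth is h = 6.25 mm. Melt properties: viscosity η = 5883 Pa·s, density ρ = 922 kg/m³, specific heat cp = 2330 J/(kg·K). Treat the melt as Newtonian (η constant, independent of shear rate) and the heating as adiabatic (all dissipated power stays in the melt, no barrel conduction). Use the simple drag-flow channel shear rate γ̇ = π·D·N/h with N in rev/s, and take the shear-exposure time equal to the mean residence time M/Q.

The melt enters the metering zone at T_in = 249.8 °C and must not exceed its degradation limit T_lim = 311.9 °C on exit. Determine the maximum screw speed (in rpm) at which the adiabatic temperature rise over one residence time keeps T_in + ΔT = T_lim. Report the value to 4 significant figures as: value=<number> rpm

value=19.72 rpm

Q_s = Q / 3600 = 103.9 / 3600 = 0.0288611 kg/s
Mean residence time: t_res = M/Q_s = 11.28 kg / 0.0288611 kg/s = 390.837 s
D = 46.1 mm = 0.0461 m;  h = 6.25 mm = 0.00625 m
ΔT_a = T_lim − T_in = 311.9 − 249.8 = 62.1 K
γ̇_max² = ΔT_a·ρ·cp/(η·t_res) = 62.1·922·2330/(5883·390.837) = 58.0208 s⁻²
Take the square root: γ̇_max = √(58.0208) = 7.61714 s⁻¹
N_max = γ̇_max·h / (π·D) = 7.61714 · 0.00625 / (π · 0.0461) = 0.328716 rev/s = 19.723 rpm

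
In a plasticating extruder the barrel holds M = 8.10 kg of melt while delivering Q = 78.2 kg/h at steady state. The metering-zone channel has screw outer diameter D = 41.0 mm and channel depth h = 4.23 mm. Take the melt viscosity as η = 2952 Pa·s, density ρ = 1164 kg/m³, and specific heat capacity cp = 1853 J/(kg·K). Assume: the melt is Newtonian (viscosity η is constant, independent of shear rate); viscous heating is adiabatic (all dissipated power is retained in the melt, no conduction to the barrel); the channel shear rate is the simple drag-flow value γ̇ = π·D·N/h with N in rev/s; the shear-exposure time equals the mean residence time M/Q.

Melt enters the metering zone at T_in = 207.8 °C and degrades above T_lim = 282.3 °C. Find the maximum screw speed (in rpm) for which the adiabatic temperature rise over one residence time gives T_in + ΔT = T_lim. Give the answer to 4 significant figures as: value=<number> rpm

value=23.81 rpm

Throughput in SI: Q_s = 78.2 kg/h ÷ 3600 s/h = 0.0217222 kg/s
Mean residence time: t_res = M/Q_s = 8.10 kg / 0.0217222 kg/s = 372.89 s
Geometry in SI: D = 41.0 mm → 0.041 m, h = 4.23 mm → 0.00423 m
ΔT_a = T_lim − T_in = 282.3 °C − 207.8 °C = 74.5 K
Invert ΔT = ηγ̇²t_res/(ρcp) for γ̇: γ̇_max² = ΔT_a ρ cp / (η t_res) = 74.5·1164·1853 / (2952·372.89) = 145.978 s⁻²
γ̇_max = sqrt(145.978) = 12.0821 s⁻¹
Solve γ̇ = πDN/h for N: N_max = γ̇_max·h/(π·D) = 12.0821 × 0.00423 / (π × 0.041) = 0.396781 rev/s = 23.8068 rpm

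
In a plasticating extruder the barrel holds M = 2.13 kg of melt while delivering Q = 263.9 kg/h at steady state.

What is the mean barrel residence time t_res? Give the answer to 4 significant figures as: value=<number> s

value=29.06 s

Q_s = Q / 3600 = 263.9 / 3600 = 0.0733056 kg/s
Mean residence time: t_res = M/Q_s = 2.13 kg / 0.0733056 kg/s = 29.0565 s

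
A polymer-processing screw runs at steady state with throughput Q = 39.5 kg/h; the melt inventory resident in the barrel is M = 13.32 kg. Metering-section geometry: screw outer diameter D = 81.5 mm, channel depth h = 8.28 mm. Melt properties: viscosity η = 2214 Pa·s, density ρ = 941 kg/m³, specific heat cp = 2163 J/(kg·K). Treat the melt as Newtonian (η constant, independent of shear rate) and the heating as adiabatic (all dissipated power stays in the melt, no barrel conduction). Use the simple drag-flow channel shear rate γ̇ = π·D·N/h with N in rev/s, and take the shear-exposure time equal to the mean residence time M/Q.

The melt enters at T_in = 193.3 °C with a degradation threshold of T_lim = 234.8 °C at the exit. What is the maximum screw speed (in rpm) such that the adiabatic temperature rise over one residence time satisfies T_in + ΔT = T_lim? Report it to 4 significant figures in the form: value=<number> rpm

value=10.88 rpm

Convert throughput: Q = 39.5 kg/h = 39.5/3600 = 0.0109722 kg/s
t_res = M / Q_s = 13.32 / 0.0109722 = 1213.97 s
Geometry in SI: D = 81.5 mm → 0.0815 m, h = 8.28 mm → 0.00828 m
Allowable rise: ΔT_a = T_lim − T_in = 234.8 − 193.3 = 41.5 K
γ̇_max² = ΔT_a·ρ·cp / (η·t_res) = [41.5 × 941 × 2163] / [2214 × 1213.97] = 31.4273 s⁻²
γ̇_max = sqrt(31.4273) = 5.60601 s⁻¹
N_max = γ̇_max·h / (π·D) = 5.60601 · 0.00828 / (π · 0.0815) = 0.181291 rev/s = 10.8775 rpm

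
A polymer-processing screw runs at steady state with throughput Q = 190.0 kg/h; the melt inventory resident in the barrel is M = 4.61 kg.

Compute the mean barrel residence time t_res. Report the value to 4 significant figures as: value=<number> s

value=87.35 s

Throughput in SI: Q_s = 190.0 kg/h ÷ 3600 s/h = 0.0527778 kg/s
t_res = M / Q_s = 4.61 ÷ 0.0527778 = 87.3474 s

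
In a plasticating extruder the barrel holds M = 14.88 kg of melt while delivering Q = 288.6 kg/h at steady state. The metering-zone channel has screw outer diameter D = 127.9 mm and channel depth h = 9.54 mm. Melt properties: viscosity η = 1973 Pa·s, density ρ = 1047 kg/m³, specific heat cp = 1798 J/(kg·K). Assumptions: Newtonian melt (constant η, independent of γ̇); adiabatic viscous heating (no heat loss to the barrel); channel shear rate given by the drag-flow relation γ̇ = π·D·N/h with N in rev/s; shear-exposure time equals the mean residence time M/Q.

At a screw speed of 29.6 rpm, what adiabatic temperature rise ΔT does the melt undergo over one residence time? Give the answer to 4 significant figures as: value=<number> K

value=83.99 K

Throughput in SI: Q_s = 288.6 kg/h ÷ 3600 s/h = 0.0801667 kg/s
t_res = M / Q_s = 14.88 / 0.0801667 = 185.613 s
Geometry in metres: D = 127.9 mm → 0.1279 m, h = 9.54 mm → 0.00954 m; screw speed N = 29.6 rpm = 0.493333 rev/s
Shear rate: γ̇ = πDN/h = π·0.1279·0.493333/0.00954 = 20.7784 s⁻¹
ΔT = η·γ̇²·t_res/(ρ·cp) = [1973 × 20.7784² × 185.613] / [1047 × 1798] = 83.9895 K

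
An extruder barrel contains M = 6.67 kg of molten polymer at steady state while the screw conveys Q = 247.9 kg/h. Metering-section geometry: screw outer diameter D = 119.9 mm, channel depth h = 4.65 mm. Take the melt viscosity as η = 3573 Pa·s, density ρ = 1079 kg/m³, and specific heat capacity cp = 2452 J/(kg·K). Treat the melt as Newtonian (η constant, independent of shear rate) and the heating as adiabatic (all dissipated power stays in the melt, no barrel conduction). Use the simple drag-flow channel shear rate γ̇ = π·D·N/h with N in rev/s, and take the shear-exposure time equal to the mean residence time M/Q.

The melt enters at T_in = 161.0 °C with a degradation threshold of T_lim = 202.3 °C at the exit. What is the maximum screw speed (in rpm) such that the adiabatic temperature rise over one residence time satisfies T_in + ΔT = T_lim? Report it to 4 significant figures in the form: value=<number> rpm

Throughput in SI: Q_s = 247.9 kg/h ÷ 3600 s/h = 0.0688611 kg/s
Mean residence time: t_res = M/Q_s = 6.67 kg / 0.0688611 kg/s = 96.8616 s
Convert to metres: D = 0.1199 m, h = 0.00465 m
ΔT_a = T_lim − T_in = 202.3 − 161.0 = 41.3 K
γ̇_max² = ΔT_a·ρ·cp / (η·t_res) = [41.3 × 1079 × 2452] / [3573 × 96.8616] = 315.724 s⁻²
γ̇_max = √315.724 = 17.7686 s⁻¹
N_max = γ̇_max h / (πD) = 17.7686·0.00465/(π·0.1199) = 0.21935 rev/s → ×60 = 13.161 rpm

value=13.16 rpm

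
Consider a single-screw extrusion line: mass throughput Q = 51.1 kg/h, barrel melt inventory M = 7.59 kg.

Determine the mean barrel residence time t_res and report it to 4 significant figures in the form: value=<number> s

value=534.7 s

Throughput in SI: Q_s = 51.1 kg/h ÷ 3600 s/h = 0.0141944 kg/s
t_res = M / Q_s = 7.59 ÷ 0.0141944 = 534.716 s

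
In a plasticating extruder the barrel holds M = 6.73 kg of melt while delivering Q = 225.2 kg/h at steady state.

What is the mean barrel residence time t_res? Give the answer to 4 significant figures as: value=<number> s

value=107.6 s

Convert throughput: Q = 225.2 kg/h = 225.2/3600 = 0.0625556 kg/s
Mean residence time: t_res = M/Q_s = 6.73 kg / 0.0625556 kg/s = 107.584 s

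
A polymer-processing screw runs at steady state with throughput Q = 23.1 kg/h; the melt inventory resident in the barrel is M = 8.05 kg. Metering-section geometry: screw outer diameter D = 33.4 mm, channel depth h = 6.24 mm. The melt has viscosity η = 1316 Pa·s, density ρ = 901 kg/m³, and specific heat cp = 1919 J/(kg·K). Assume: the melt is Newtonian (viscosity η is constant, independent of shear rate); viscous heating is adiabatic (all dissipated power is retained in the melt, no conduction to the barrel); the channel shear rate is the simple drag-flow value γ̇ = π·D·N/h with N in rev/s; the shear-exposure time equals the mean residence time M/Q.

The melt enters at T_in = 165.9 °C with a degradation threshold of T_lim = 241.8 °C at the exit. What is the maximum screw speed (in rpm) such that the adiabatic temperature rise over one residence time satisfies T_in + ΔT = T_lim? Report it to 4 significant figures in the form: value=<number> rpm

value=31.81 rpm

Throughput in SI: Q_s = 23.1 kg/h ÷ 3600 s/h = 0.00641667 kg/s
t_res = M / Q_s = 8.05 ÷ 0.00641667 = 1254.55 s
Geometry in SI: D = 33.4 mm → 0.0334 m, h = 6.24 mm → 0.00624 m
ΔT_a = T_lim − T_in = 241.8 − 165.9 = 75.9 K
Invert ΔT = ηγ̇²t_res/(ρcp) for γ̇: γ̇_max² = ΔT_a ρ cp / (η t_res) = 75.9·901·1919 / (1316·1254.55) = 79.4876 s⁻²
γ̇_max = √79.4876 = 8.91558 s⁻¹
N_max = γ̇_max·h / (π·D) = 8.91558 · 0.00624 / (π · 0.0334) = 0.530198 rev/s = 31.8119 rpm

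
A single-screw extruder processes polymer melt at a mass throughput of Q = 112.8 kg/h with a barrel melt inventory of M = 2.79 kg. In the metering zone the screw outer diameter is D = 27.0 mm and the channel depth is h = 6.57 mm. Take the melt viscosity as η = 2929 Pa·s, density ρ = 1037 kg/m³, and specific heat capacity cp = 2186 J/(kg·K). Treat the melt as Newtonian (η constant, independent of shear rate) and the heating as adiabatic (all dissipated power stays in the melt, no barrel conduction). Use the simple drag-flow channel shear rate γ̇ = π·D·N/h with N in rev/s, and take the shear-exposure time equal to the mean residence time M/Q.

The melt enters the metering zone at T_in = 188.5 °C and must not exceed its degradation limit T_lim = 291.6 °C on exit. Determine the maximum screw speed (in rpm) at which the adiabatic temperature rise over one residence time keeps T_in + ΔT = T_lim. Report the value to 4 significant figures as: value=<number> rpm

Q_s = Q / 3600 = 112.8 / 3600 = 0.0313333 kg/s
Mean residence time: t_res = M/Q_s = 2.79 kg / 0.0313333 kg/s = 89.0426 s
Geometry in SI: D = 27.0 mm → 0.027 m, h = 6.57 mm → 0.00657 m
Allowable rise: ΔT_a = T_lim − T_in = 291.6 − 188.5 = 103.1 K
γ̇_max² = ΔT_a·ρ·cp / (η·t_res) = [103.1 × 1037 × 2186] / [2929 × 89.0426] = 896.129 s⁻²
γ̇_max = √896.129 = 29.9354 s⁻¹
N_max = γ̇_max·h / (π·D) = 29.9354 · 0.00657 / (π · 0.027) = 2.31866 rev/s = 139.12 rpm

value=139.1 rpm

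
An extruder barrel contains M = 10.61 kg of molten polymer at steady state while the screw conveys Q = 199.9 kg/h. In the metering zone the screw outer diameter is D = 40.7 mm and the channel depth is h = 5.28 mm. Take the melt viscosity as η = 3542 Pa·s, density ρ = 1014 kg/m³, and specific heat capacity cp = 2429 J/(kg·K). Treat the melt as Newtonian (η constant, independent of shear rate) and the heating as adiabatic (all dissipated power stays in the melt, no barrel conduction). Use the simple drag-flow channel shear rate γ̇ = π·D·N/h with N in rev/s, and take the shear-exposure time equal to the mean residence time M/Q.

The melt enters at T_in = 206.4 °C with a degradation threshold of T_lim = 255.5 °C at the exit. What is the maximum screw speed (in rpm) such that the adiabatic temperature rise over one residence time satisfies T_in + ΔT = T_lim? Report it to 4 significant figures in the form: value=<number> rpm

Throughput in SI: Q_s = 199.9 kg/h ÷ 3600 s/h = 0.0555278 kg/s
t_res = M / Q_s = 10.61 / 0.0555278 = 191.076 s
Convert to metres: D = 0.0407 m, h = 0.00528 m
ΔT_a = T_lim − T_in = 255.5 °C − 206.4 °C = 49.1 K
γ̇_max² = ΔT_a·ρ·cp/(η·t_res) = 49.1·1014·2429/(3542·191.076) = 178.687 s⁻²
γ̇_max = √178.687 = 13.3674 s⁻¹
N_max = γ̇_max·h / (π·D) = 13.3674 · 0.00528 / (π · 0.0407) = 0.551996 rev/s = 33.1198 rpm

value=33.12 rpm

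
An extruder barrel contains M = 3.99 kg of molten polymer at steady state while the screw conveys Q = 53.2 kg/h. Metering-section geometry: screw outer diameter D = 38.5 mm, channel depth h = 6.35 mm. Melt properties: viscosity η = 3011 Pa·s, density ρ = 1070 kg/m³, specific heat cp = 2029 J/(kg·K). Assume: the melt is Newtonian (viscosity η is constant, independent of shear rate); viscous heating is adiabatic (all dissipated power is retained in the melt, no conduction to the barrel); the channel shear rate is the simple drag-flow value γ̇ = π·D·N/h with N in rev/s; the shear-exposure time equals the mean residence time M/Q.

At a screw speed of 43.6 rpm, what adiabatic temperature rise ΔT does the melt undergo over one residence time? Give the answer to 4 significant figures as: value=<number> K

value=71.74 K

Convert throughput: Q = 53.2 kg/h = 53.2/3600 = 0.0147778 kg/s
t_res = M / Q_s = 3.99 ÷ 0.0147778 = 270 s
Convert to SI: D = 0.0385 m, h = 0.00635 m, N = 43.6/60 = 0.726667 rev/s
γ̇ = π·D·N / h = π · 0.0385 · 0.726667 / 0.00635 = 13.8411 s⁻¹
ΔT = η·γ̇²·t_res / (ρ·cp) = 3011 · (13.8411)² · 270 / (1070 · 2029) = 71.7386 K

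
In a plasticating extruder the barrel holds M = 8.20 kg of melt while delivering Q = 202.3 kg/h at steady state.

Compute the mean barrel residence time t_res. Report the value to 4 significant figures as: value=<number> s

Q_s = Q / 3600 = 202.3 / 3600 = 0.0561944 kg/s
Mean residence time: t_res = M/Q_s = 8.20 kg / 0.0561944 kg/s = 145.922 s

value=145.9 s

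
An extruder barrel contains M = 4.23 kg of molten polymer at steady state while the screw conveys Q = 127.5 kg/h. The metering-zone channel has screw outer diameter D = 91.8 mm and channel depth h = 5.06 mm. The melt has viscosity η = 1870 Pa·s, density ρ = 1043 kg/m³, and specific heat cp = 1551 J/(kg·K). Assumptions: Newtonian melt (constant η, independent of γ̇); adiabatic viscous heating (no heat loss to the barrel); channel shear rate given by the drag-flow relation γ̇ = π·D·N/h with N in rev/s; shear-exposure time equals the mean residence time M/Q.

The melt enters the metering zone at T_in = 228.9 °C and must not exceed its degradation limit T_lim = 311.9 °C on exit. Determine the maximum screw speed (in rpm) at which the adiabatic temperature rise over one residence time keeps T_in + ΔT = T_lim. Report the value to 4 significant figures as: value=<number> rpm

Q_s = Q / 3600 = 127.5 / 3600 = 0.0354167 kg/s
t_res = M / Q_s = 4.23 ÷ 0.0354167 = 119.435 s
D = 91.8 mm = 0.0918 m;  h = 5.06 mm = 0.00506 m
ΔT_a = T_lim − T_in = 311.9 °C − 228.9 °C = 83 K
γ̇_max² = ΔT_a·ρ·cp / (η·t_res) = [83 × 1043 × 1551] / [1870 × 119.435] = 601.174 s⁻²
γ̇_max = √601.174 = 24.5188 s⁻¹
Solve γ̇ = πDN/h for N: N_max = γ̇_max·h/(π·D) = 24.5188 × 0.00506 / (π × 0.0918) = 0.430188 rev/s = 25.8113 rpm

value=25.81 rpm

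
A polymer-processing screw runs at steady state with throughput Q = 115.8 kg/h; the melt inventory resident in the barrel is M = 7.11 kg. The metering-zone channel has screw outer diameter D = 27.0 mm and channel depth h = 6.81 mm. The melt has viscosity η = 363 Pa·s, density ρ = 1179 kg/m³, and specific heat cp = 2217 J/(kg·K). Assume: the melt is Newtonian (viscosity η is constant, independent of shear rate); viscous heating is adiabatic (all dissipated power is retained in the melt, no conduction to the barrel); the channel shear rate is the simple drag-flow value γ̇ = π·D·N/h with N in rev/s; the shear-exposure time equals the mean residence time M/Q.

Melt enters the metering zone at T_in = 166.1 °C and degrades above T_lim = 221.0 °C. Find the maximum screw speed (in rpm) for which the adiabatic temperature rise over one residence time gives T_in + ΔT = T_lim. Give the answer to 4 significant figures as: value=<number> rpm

Q_s = Q / 3600 = 115.8 / 3600 = 0.0321667 kg/s
t_res = M / Q_s = 7.11 ÷ 0.0321667 = 221.036 s
Geometry in SI: D = 27.0 mm → 0.027 m, h = 6.81 mm → 0.00681 m
ΔT_a = T_lim − T_in = 221.0 − 166.1 = 54.9 K
Invert ΔT = ηγ̇²t_res/(ρcp) for γ̇: γ̇_max² = ΔT_a ρ cp / (η t_res) = 54.9·1179·2217 / (363·221.036) = 1788.47 s⁻²
Take the square root: γ̇_max = √(1788.47) = 42.2903 s⁻¹
Solve γ̇ = πDN/h for N: N_max = γ̇_max·h/(π·D) = 42.2903 × 0.00681 / (π × 0.027) = 3.39527 rev/s = 203.716 rpm

value=203.7 rpm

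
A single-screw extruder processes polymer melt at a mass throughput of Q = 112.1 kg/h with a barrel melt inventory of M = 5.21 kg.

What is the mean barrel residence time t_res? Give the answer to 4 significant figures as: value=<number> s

Q_s = Q / 3600 = 112.1 / 3600 = 0.0311389 kg/s
t_res = M / Q_s = 5.21 / 0.0311389 = 167.315 s

value=167.3 s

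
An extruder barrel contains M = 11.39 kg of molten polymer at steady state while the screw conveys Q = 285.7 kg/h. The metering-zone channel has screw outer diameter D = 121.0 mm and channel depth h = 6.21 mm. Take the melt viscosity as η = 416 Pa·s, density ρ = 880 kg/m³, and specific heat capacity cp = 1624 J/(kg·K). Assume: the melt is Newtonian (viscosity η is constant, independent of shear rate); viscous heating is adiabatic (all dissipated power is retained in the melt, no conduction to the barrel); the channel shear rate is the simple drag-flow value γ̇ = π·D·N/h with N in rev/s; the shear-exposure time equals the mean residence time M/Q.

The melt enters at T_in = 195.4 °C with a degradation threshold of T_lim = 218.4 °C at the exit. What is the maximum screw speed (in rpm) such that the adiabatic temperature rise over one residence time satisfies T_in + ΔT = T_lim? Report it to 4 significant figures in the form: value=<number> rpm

Convert throughput: Q = 285.7 kg/h = 285.7/3600 = 0.0793611 kg/s
t_res = M / Q_s = 11.39 ÷ 0.0793611 = 143.521 s
D = 121.0 mm = 0.121 m;  h = 6.21 mm = 0.00621 m
Allowable rise: ΔT_a = T_lim − T_in = 218.4 − 195.4 = 23 K
γ̇_max² = ΔT_a·ρ·cp / (η·t_res) = [23 × 880 × 1624] / [416 × 143.521] = 550.538 s⁻²
γ̇_max = √550.538 = 23.4635 s⁻¹
N_max = γ̇_max h / (πD) = 23.4635·0.00621/(π·0.121) = 0.38331 rev/s → ×60 = 22.9986 rpm

value=23.00 rpm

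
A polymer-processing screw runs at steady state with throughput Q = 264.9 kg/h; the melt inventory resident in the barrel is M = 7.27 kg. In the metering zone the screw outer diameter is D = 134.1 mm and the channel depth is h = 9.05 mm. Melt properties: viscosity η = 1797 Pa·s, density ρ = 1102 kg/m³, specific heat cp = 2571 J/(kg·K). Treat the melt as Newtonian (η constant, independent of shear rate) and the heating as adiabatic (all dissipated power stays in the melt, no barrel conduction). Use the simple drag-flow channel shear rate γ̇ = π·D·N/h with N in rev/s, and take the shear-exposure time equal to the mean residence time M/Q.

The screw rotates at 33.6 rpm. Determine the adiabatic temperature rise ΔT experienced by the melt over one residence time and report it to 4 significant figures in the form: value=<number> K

value=42.58 K

Convert throughput: Q = 264.9 kg/h = 264.9/3600 = 0.0735833 kg/s
Mean residence time: t_res = M/Q_s = 7.27 kg / 0.0735833 kg/s = 98.7995 s
Geometry in metres: D = 134.1 mm → 0.1341 m, h = 9.05 mm → 0.00905 m; screw speed N = 33.6 rpm = 0.56 rev/s
Shear rate: γ̇ = πDN/h = π·0.1341·0.56/0.00905 = 26.0686 s⁻¹
ΔT = η·γ̇²·t_res / (ρ·cp) = 1797 · (26.0686)² · 98.7995 / (1102 · 2571) = 42.5849 K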